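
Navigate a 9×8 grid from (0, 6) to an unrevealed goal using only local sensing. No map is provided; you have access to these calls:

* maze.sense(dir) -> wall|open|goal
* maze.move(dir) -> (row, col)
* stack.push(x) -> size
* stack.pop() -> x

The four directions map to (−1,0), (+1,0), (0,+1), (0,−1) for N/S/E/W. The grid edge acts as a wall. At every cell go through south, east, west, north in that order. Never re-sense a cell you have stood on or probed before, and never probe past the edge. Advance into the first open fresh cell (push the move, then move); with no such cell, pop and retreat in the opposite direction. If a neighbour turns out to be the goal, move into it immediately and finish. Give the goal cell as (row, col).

Step: maze.sense[dir: south]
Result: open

Step: stack.push[x: south]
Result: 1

Step: maze.move[dir: south]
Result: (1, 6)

Step: maze.sense[dir: south]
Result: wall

Step: maze.sense[dir: east]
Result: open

Step: stack.push[x: east]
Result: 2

Step: maze.move[dir: east]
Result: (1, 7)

Step: maze.sense[dir: south]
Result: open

Step: stack.push[x: south]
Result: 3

Step: maze.move[dir: south]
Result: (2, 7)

Step: maze.sense[dir: south]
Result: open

Step: stack.push[x: south]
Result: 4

Step: maze.move[dir: south]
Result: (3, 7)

Step: maze.sense[dir: south]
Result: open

Step: stack.push[x: south]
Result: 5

Step: maze.move[dir: south]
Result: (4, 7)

Step: maze.sense[dir: south]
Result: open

Step: stack.push[x: south]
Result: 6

Step: maze.move[dir: south]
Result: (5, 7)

Step: maze.sense[dir: south]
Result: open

Step: stack.push[x: south]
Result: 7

Step: maze.move[dir: south]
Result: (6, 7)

Step: maze.sense[dir: south]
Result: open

Step: stack.push[x: south]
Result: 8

Step: maze.move[dir: south]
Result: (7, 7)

Step: maze.sense[dir: south]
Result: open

Step: stack.push[x: south]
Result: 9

Step: maze.move[dir: south]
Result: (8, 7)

Step: maze.sense[dir: west]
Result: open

Step: stack.push[x: west]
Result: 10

Step: maze.move[dir: west]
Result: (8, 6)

Step: maze.sense[dir: west]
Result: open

Step: stack.push[x: west]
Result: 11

Step: maze.move[dir: west]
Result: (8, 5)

Step: maze.sense[dir: west]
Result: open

Step: stack.push[x: west]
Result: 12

Step: maze.move[dir: west]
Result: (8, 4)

Step: maze.sense[dir: west]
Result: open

Step: stack.push[x: west]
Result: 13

Step: maze.move[dir: west]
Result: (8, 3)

Step: maze.sense[dir: west]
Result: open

Step: stack.push[x: west]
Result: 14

Step: maze.move[dir: west]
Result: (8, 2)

Step: maze.sense[dir: west]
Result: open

Step: stack.push[x: west]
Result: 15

Step: maze.move[dir: west]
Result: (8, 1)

Step: maze.sense[dir: west]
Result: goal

Step: maze.move[dir: west]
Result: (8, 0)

Answer: (8, 0)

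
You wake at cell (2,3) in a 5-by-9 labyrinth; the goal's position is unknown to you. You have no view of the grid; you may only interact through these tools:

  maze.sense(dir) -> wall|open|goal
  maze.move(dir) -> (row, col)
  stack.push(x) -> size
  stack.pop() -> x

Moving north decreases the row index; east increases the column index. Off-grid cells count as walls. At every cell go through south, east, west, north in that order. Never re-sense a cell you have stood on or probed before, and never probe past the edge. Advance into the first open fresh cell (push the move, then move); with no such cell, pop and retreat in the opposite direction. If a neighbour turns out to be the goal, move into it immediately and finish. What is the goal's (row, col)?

→ sense(dir: south)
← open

→ push(x: south)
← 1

→ move(dir: south)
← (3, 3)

→ sense(dir: south)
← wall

→ sense(dir: east)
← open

→ push(x: east)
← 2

→ move(dir: east)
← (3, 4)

→ sense(dir: south)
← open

→ push(x: south)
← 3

→ move(dir: south)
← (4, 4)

→ sense(dir: east)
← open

→ push(x: east)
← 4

→ move(dir: east)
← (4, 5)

→ sense(dir: east)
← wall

→ sense(dir: north)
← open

→ push(x: north)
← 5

→ move(dir: north)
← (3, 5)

→ sense(dir: east)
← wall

→ sense(dir: north)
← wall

→ pop()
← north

→ move(dir: south)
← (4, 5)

→ pop()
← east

→ move(dir: west)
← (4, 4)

→ pop()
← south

→ move(dir: north)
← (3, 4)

→ sense(dir: north)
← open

→ push(x: north)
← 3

→ move(dir: north)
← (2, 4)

→ sense(dir: north)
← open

→ push(x: north)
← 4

→ move(dir: north)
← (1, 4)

→ sense(dir: east)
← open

→ push(x: east)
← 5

→ move(dir: east)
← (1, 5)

→ sense(dir: east)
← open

→ push(x: east)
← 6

→ move(dir: east)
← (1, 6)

→ sense(dir: south)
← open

→ push(x: south)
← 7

→ move(dir: south)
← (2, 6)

→ sense(dir: east)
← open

→ push(x: east)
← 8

→ move(dir: east)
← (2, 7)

→ sense(dir: south)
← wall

→ sense(dir: east)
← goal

→ move(dir: east)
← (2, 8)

Answer: (2, 8)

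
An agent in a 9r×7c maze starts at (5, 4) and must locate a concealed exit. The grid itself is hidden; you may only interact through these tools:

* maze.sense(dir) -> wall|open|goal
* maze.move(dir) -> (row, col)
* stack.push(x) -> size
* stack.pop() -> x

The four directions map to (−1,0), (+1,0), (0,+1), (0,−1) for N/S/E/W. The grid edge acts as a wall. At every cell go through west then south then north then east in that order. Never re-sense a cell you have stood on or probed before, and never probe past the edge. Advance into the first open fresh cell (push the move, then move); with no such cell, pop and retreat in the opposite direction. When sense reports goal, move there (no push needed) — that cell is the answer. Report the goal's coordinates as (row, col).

Using maze.sense on dir: west, which returns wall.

I call maze.sense on dir: south, → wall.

Next I call maze.sense on dir: north, which returns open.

Next I call stack.push on x: north, : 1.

Invoking maze.move on dir: north, → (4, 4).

I try maze.sense on dir: west, and observe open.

Then stack.push on x: west, → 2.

I use maze.move on dir: west, → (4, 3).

I invoke maze.sense on dir: west, and see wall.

Next I call maze.sense on dir: north, yielding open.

I invoke stack.push on x: north, and see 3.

Next I call maze.move on dir: north, which returns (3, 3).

Using maze.sense on dir: west, — result: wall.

I try maze.sense on dir: north, and observe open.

Invoking stack.push on x: north, — result: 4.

Invoking maze.move on dir: north, : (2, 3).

Next I call maze.sense on dir: west, : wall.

Now I run maze.sense on dir: north, → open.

I run stack.push on x: north, and observe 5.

Next I call maze.move on dir: north, → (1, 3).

Calling maze.sense on dir: west, which returns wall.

Now I run maze.sense on dir: north, : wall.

I try maze.sense on dir: east, : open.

Invoking stack.push on x: east, and observe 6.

Using maze.move on dir: east, giving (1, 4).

Using maze.sense on dir: south, giving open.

I call stack.push on x: south, and observe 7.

Next I call maze.move on dir: south, yielding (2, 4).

Now I run maze.sense on dir: south, → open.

I use stack.push on x: south, and see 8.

Next I call maze.move on dir: south, — result: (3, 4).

I try maze.sense on dir: east, yielding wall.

I invoke stack.pop, and see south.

Then maze.move on dir: north, and see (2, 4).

I call maze.sense on dir: east, and get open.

I use stack.push on x: east, yielding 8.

I invoke maze.move on dir: east, → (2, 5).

I try maze.sense on dir: north, yielding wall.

I invoke maze.sense on dir: east, which returns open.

Using stack.push on x: east, → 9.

Now I run maze.move on dir: east, → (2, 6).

Invoking maze.sense on dir: south, : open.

Then stack.push on x: south, giving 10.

I try maze.move on dir: south, → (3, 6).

I invoke maze.sense on dir: south, and observe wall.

I try stack.pop(), : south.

I try maze.move on dir: north, and observe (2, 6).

Invoking maze.sense on dir: north, giving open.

I run stack.push on x: north, yielding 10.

Then maze.move on dir: north, and get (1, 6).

I try maze.sense on dir: north, and get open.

Next I call stack.push on x: north, — result: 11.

Next I call maze.move on dir: north, — result: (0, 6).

I invoke maze.sense on dir: west, giving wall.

Now I run stack.pop(), → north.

I run maze.move on dir: south, and observe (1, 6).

Invoking stack.pop, : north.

I call maze.move on dir: south, → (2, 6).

I run stack.pop, which returns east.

Then maze.move on dir: west, — result: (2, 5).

Invoking stack.pop(), which returns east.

Invoking maze.move on dir: west, — result: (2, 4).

I run stack.pop(), and get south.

Using maze.move on dir: north, and see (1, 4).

Next I call maze.sense on dir: north, which returns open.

Using stack.push on x: north, and see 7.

Then maze.move on dir: north, : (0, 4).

Then stack.pop(), and get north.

I run maze.move on dir: south, → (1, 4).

I invoke stack.pop, and see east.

Then maze.move on dir: west, : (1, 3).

I invoke stack.pop(), → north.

Using maze.move on dir: south, giving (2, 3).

Next I call stack.pop(), and observe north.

I use maze.move on dir: south, and see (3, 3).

I invoke stack.pop, → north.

Then maze.move on dir: south, and observe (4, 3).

I call stack.pop(), : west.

I run maze.move on dir: east, yielding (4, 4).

I invoke maze.sense on dir: east, — result: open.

I run stack.push on x: east, yielding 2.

I try maze.move on dir: east, which returns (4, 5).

I invoke maze.sense on dir: south, and get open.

Using stack.push on x: south, → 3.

Then maze.move on dir: south, and see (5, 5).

Now I run maze.sense on dir: south, and see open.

Then stack.push on x: south, and observe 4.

Then maze.move on dir: south, — result: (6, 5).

I run maze.sense on dir: south, : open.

Invoking stack.push on x: south, : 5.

I invoke maze.move on dir: south, yielding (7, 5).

Now I run maze.sense on dir: west, which returns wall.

I use maze.sense on dir: south, which returns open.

I call stack.push on x: south, and see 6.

Next I call maze.move on dir: south, and observe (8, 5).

I invoke maze.sense on dir: west, — result: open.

Next I call stack.push on x: west, — result: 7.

Using maze.move on dir: west, giving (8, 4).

I use maze.sense on dir: west, which returns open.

I invoke stack.push on x: west, giving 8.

Calling maze.move on dir: west, : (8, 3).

I invoke maze.sense on dir: west, yielding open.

I try stack.push on x: west, → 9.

Invoking maze.move on dir: west, giving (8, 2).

I use maze.sense on dir: west, which returns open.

Next I call stack.push on x: west, and get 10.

Calling maze.move on dir: west, yielding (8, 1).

Invoking maze.sense on dir: west, and see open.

I invoke stack.push on x: west, — result: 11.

I try maze.move on dir: west, which returns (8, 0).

Next I call maze.sense on dir: north, → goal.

I call maze.move on dir: north, — result: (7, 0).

Answer: (7, 0)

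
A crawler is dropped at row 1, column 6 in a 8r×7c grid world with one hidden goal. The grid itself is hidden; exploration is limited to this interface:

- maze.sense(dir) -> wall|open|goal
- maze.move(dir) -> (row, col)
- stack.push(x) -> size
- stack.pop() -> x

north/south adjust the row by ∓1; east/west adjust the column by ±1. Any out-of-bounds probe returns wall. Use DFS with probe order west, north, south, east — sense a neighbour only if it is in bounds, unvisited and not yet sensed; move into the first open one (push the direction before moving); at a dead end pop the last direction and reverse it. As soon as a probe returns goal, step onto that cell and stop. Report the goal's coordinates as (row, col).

Step: sense[dir=west]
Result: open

Step: push[x=west]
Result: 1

Step: move[dir=west]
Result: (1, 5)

Step: sense[dir=west]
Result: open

Step: push[x=west]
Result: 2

Step: move[dir=west]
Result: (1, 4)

Step: sense[dir=west]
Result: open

Step: push[x=west]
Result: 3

Step: move[dir=west]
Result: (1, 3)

Step: sense[dir=west]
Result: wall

Step: sense[dir=north]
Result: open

Step: push[x=north]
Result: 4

Step: move[dir=north]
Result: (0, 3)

Step: sense[dir=west]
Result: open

Step: push[x=west]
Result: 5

Step: move[dir=west]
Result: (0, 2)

Step: sense[dir=west]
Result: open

Step: push[x=west]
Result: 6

Step: move[dir=west]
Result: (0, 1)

Step: sense[dir=west]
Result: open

Step: push[x=west]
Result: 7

Step: move[dir=west]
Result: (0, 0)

Step: sense[dir=south]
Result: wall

Step: pop[]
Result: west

Step: move[dir=east]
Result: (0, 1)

Step: sense[dir=south]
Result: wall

Step: pop[]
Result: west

Step: move[dir=east]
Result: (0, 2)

Step: pop[]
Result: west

Step: move[dir=east]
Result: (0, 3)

Step: sense[dir=east]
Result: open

Step: push[x=east]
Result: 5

Step: move[dir=east]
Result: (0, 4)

Step: sense[dir=east]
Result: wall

Step: pop[]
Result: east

Step: move[dir=west]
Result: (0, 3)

Step: pop[]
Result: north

Step: move[dir=south]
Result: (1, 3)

Step: sense[dir=south]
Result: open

Step: push[x=south]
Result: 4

Step: move[dir=south]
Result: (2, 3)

Step: sense[dir=west]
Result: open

Step: push[x=west]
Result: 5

Step: move[dir=west]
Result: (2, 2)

Step: sense[dir=west]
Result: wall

Step: sense[dir=south]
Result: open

Step: push[x=south]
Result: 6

Step: move[dir=south]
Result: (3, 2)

Step: sense[dir=west]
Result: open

Step: push[x=west]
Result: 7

Step: move[dir=west]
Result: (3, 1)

Step: sense[dir=west]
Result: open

Step: push[x=west]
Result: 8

Step: move[dir=west]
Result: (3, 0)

Step: sense[dir=north]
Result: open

Step: push[x=north]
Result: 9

Step: move[dir=north]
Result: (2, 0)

Step: pop[]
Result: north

Step: move[dir=south]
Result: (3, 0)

Step: sense[dir=south]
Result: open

Step: push[x=south]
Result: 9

Step: move[dir=south]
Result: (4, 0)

Step: sense[dir=south]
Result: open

Step: push[x=south]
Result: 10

Step: move[dir=south]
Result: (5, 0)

Step: sense[dir=south]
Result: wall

Step: sense[dir=east]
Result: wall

Step: pop[]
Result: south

Step: move[dir=north]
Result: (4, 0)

Step: sense[dir=east]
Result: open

Step: push[x=east]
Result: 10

Step: move[dir=east]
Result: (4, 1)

Step: sense[dir=east]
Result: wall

Step: pop[]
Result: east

Step: move[dir=west]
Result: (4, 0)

Step: pop[]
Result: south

Step: move[dir=north]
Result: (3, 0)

Step: pop[]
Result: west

Step: move[dir=east]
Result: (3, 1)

Step: pop[]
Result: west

Step: move[dir=east]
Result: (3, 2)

Step: sense[dir=east]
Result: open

Step: push[x=east]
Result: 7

Step: move[dir=east]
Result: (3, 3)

Step: sense[dir=south]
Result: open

Step: push[x=south]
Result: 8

Step: move[dir=south]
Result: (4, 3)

Step: sense[dir=south]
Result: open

Step: push[x=south]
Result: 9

Step: move[dir=south]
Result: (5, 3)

Step: sense[dir=west]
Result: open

Step: push[x=west]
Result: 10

Step: move[dir=west]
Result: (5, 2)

Step: sense[dir=south]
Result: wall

Step: pop[]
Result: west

Step: move[dir=east]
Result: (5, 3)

Step: sense[dir=south]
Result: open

Step: push[x=south]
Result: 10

Step: move[dir=south]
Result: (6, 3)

Step: sense[dir=south]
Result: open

Step: push[x=south]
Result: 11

Step: move[dir=south]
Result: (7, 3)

Step: sense[dir=west]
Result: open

Step: push[x=west]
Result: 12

Step: move[dir=west]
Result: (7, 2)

Step: sense[dir=west]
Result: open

Step: push[x=west]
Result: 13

Step: move[dir=west]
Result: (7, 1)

Step: sense[dir=west]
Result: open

Step: push[x=west]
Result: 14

Step: move[dir=west]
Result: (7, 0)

Step: pop[]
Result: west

Step: move[dir=east]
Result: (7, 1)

Step: sense[dir=north]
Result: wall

Step: pop[]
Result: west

Step: move[dir=east]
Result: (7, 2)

Step: pop[]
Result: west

Step: move[dir=east]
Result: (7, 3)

Step: sense[dir=east]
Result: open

Step: push[x=east]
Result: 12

Step: move[dir=east]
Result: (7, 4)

Step: sense[dir=north]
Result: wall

Step: sense[dir=east]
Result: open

Step: push[x=east]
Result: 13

Step: move[dir=east]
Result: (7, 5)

Step: sense[dir=north]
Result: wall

Step: sense[dir=east]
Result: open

Step: push[x=east]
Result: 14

Step: move[dir=east]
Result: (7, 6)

Step: sense[dir=north]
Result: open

Step: push[x=north]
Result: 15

Step: move[dir=north]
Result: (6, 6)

Step: sense[dir=north]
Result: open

Step: push[x=north]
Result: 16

Step: move[dir=north]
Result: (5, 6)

Step: sense[dir=west]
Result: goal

Step: move[dir=west]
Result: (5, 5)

Answer: (5, 5)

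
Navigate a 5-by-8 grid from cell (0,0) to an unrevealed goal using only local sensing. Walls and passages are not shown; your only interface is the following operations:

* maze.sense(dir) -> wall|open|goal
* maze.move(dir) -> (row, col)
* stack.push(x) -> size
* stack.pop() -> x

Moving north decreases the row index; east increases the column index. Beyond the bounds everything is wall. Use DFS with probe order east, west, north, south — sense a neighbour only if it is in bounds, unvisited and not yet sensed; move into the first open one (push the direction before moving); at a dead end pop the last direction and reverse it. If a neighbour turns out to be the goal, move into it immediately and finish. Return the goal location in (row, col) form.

I run maze.sense passing dir: east, — result: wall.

I try maze.sense passing dir: south, — result: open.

I run stack.push passing x: south, yielding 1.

I call maze.move passing dir: south, and get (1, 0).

I use maze.sense passing dir: east, which returns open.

I run stack.push passing x: east, yielding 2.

I use maze.move passing dir: east, giving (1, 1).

Invoking maze.sense passing dir: east, giving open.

I run stack.push passing x: east, yielding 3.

Next I call maze.move passing dir: east, yielding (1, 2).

I invoke maze.sense passing dir: east, — result: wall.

I call maze.sense passing dir: north, → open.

Then stack.push passing x: north, and observe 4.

Calling maze.move passing dir: north, yielding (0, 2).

I call maze.sense passing dir: east, yielding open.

Next I call stack.push passing x: east, — result: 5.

Calling maze.move passing dir: east, and observe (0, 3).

Calling maze.sense passing dir: east, and observe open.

Calling stack.push passing x: east, and observe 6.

Calling maze.move passing dir: east, giving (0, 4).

Invoking maze.sense passing dir: east, which returns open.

Next I call stack.push passing x: east, and get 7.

Then maze.move passing dir: east, — result: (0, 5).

I run maze.sense passing dir: east, → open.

Next I call stack.push passing x: east, — result: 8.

I call maze.move passing dir: east, : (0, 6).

Using maze.sense passing dir: east, : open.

I run stack.push passing x: east, → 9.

I invoke maze.move passing dir: east, and get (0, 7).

I run maze.sense passing dir: south, — result: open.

I run stack.push passing x: south, and get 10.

Invoking maze.move passing dir: south, : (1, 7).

Using maze.sense passing dir: west, : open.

Invoking stack.push passing x: west, — result: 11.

I call maze.move passing dir: west, : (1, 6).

Next I call maze.sense passing dir: west, and observe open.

Invoking stack.push passing x: west, — result: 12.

Now I run maze.move passing dir: west, giving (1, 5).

I call maze.sense passing dir: west, giving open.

I try stack.push passing x: west, giving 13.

Next I call maze.move passing dir: west, yielding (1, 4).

Now I run maze.sense passing dir: south, and get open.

Using stack.push passing x: south, yielding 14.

I invoke maze.move passing dir: south, and get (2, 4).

Then maze.sense passing dir: east, and see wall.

Then maze.sense passing dir: west, : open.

I call stack.push passing x: west, and observe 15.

I run maze.move passing dir: west, — result: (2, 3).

I try maze.sense passing dir: west, → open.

Invoking stack.push passing x: west, and get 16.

Next I call maze.move passing dir: west, yielding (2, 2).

Next I call maze.sense passing dir: west, and see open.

I use stack.push passing x: west, → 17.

Using maze.move passing dir: west, and get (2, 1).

I invoke maze.sense passing dir: west, — result: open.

I use stack.push passing x: west, and get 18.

I call maze.move passing dir: west, : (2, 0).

Invoking maze.sense passing dir: south, and see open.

I use stack.push passing x: south, and get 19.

Then maze.move passing dir: south, and get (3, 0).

Now I run maze.sense passing dir: east, which returns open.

Using stack.push passing x: east, which returns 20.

I use maze.move passing dir: east, and see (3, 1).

Now I run maze.sense passing dir: east, and observe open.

I call stack.push passing x: east, — result: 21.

Next I call maze.move passing dir: east, — result: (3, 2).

Then maze.sense passing dir: east, and get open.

Invoking stack.push passing x: east, and observe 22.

Then maze.move passing dir: east, and see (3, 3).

I call maze.sense passing dir: east, and see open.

Using stack.push passing x: east, yielding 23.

Next I call maze.move passing dir: east, and get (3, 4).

Now I run maze.sense passing dir: east, giving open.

Next I call stack.push passing x: east, and see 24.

I use maze.move passing dir: east, : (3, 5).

Then maze.sense passing dir: east, yielding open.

Now I run stack.push passing x: east, which returns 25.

Invoking maze.move passing dir: east, → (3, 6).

Calling maze.sense passing dir: east, and get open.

I try stack.push passing x: east, which returns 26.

Calling maze.move passing dir: east, — result: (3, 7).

Calling maze.sense passing dir: north, → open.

Now I run stack.push passing x: north, and get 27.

I try maze.move passing dir: north, and observe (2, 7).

I invoke maze.sense passing dir: west, and get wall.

I use stack.pop(), and observe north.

I call maze.move passing dir: south, : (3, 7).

I try maze.sense passing dir: south, and observe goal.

I invoke maze.move passing dir: south, giving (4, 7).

Answer: (4, 7)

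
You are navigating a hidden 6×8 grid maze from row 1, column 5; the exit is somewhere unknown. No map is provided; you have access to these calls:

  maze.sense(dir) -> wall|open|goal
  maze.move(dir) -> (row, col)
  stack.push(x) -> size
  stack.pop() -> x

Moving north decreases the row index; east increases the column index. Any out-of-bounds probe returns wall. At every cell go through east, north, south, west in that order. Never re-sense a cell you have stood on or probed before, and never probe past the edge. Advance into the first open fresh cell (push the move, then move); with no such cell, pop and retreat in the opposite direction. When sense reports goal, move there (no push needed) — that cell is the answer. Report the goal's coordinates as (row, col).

>>> maze.sense dir: east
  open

>>> stack.push x: east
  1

>>> maze.move dir: east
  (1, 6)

>>> maze.sense dir: east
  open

>>> stack.push x: east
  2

>>> maze.move dir: east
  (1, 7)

>>> maze.sense dir: north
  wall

>>> maze.sense dir: south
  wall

>>> stack.pop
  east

>>> maze.move dir: west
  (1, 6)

>>> maze.sense dir: north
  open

>>> stack.push x: north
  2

>>> maze.move dir: north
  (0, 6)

>>> maze.sense dir: west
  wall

>>> stack.pop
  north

>>> maze.move dir: south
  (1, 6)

>>> maze.sense dir: south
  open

>>> stack.push x: south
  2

>>> maze.move dir: south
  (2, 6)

>>> maze.sense dir: south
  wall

>>> maze.sense dir: west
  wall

>>> stack.pop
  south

>>> maze.move dir: north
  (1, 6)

>>> stack.pop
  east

>>> maze.move dir: west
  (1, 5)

>>> maze.sense dir: west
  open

>>> stack.push x: west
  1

>>> maze.move dir: west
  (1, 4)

>>> maze.sense dir: north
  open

>>> stack.push x: north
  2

>>> maze.move dir: north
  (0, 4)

>>> maze.sense dir: west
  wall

>>> stack.pop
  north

>>> maze.move dir: south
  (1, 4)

>>> maze.sense dir: south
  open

>>> stack.push x: south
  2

>>> maze.move dir: south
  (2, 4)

>>> maze.sense dir: south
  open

>>> stack.push x: south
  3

>>> maze.move dir: south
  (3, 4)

>>> maze.sense dir: east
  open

>>> stack.push x: east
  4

>>> maze.move dir: east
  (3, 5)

>>> maze.sense dir: south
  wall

>>> stack.pop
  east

>>> maze.move dir: west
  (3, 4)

>>> maze.sense dir: south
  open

>>> stack.push x: south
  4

>>> maze.move dir: south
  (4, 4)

>>> maze.sense dir: south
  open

>>> stack.push x: south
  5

>>> maze.move dir: south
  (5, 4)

>>> maze.sense dir: east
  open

>>> stack.push x: east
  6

>>> maze.move dir: east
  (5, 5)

>>> maze.sense dir: east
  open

>>> stack.push x: east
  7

>>> maze.move dir: east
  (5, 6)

>>> maze.sense dir: east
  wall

>>> maze.sense dir: north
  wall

>>> stack.pop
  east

>>> maze.move dir: west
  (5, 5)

>>> stack.pop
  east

>>> maze.move dir: west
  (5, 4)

>>> maze.sense dir: west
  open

>>> stack.push x: west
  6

>>> maze.move dir: west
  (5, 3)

>>> maze.sense dir: north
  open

>>> stack.push x: north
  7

>>> maze.move dir: north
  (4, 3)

>>> maze.sense dir: north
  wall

>>> maze.sense dir: west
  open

>>> stack.push x: west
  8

>>> maze.move dir: west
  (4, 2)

>>> maze.sense dir: north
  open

>>> stack.push x: north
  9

>>> maze.move dir: north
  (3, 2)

>>> maze.sense dir: north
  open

>>> stack.push x: north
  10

>>> maze.move dir: north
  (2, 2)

>>> maze.sense dir: east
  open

>>> stack.push x: east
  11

>>> maze.move dir: east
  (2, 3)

>>> maze.sense dir: north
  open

>>> stack.push x: north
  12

>>> maze.move dir: north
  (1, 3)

>>> maze.sense dir: west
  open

>>> stack.push x: west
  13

>>> maze.move dir: west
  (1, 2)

>>> maze.sense dir: north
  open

>>> stack.push x: north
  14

>>> maze.move dir: north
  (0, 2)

>>> maze.sense dir: west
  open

>>> stack.push x: west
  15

>>> maze.move dir: west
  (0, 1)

>>> maze.sense dir: south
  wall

>>> maze.sense dir: west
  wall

>>> stack.pop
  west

>>> maze.move dir: east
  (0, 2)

>>> stack.pop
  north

>>> maze.move dir: south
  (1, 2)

>>> stack.pop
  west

>>> maze.move dir: east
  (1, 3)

>>> stack.pop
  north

>>> maze.move dir: south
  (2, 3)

>>> stack.pop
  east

>>> maze.move dir: west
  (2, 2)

>>> maze.sense dir: west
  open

>>> stack.push x: west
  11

>>> maze.move dir: west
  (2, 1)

>>> maze.sense dir: south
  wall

>>> maze.sense dir: west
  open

>>> stack.push x: west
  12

>>> maze.move dir: west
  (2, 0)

>>> maze.sense dir: north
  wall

>>> maze.sense dir: south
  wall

>>> stack.pop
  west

>>> maze.move dir: east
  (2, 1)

>>> stack.pop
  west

>>> maze.move dir: east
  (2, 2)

>>> stack.pop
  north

>>> maze.move dir: south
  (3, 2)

>>> stack.pop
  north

>>> maze.move dir: south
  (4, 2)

>>> maze.sense dir: south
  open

>>> stack.push x: south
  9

>>> maze.move dir: south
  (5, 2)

>>> maze.sense dir: west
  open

>>> stack.push x: west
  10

>>> maze.move dir: west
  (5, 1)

>>> maze.sense dir: north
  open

>>> stack.push x: north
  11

>>> maze.move dir: north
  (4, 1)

>>> maze.sense dir: west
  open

>>> stack.push x: west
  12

>>> maze.move dir: west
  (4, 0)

>>> maze.sense dir: south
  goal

>>> maze.move dir: south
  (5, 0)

Answer: (5, 0)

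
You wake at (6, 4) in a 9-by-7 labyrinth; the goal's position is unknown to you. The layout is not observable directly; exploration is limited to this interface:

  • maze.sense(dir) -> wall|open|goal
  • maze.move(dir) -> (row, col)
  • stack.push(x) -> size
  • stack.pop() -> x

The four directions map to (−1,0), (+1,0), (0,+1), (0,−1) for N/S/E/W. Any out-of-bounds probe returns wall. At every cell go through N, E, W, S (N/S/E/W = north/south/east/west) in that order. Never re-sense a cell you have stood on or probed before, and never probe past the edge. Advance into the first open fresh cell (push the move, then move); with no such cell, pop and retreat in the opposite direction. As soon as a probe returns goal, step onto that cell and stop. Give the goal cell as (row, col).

Then maze.sense passing north, giving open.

Then stack.push passing north, and get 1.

Next I call maze.move passing north, yielding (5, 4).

Using maze.sense passing north, giving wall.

Invoking maze.sense passing east, yielding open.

Invoking stack.push passing east, giving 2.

Invoking maze.move passing east, and get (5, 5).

Invoking maze.sense passing north, and see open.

I use stack.push passing north, and see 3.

Calling maze.move passing north, and see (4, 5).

I use maze.sense passing north, and get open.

I use stack.push passing north, and get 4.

Invoking maze.move passing north, → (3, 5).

Using maze.sense passing north, yielding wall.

Calling maze.sense passing east, and get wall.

I try maze.sense passing west, — result: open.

Next I call stack.push passing west, → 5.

I invoke maze.move passing west, yielding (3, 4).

I run maze.sense passing north, and get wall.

I use maze.sense passing west, → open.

Now I run stack.push passing west, which returns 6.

Now I run maze.move passing west, and get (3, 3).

Invoking maze.sense passing north, yielding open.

Using stack.push passing north, which returns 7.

Then maze.move passing north, : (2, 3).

Calling maze.sense passing north, yielding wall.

I invoke maze.sense passing west, giving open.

I use stack.push passing west, and see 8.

Using maze.move passing west, and get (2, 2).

Next I call maze.sense passing north, giving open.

I try stack.push passing north, and see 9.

I invoke maze.move passing north, : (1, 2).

Next I call maze.sense passing north, and see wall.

Then maze.sense passing west, yielding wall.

Calling stack.pop(), → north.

I try maze.move passing south, → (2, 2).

Invoking maze.sense passing west, and see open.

I use stack.push passing west, → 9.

I call maze.move passing west, → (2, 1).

Then maze.sense passing west, and observe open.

Then stack.push passing west, giving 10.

I use maze.move passing west, yielding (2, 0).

Invoking maze.sense passing north, : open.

I call stack.push passing north, and see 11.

I try maze.move passing north, and get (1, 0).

I run maze.sense passing north, which returns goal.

I call maze.move passing north, and see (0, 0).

Answer: (0, 0)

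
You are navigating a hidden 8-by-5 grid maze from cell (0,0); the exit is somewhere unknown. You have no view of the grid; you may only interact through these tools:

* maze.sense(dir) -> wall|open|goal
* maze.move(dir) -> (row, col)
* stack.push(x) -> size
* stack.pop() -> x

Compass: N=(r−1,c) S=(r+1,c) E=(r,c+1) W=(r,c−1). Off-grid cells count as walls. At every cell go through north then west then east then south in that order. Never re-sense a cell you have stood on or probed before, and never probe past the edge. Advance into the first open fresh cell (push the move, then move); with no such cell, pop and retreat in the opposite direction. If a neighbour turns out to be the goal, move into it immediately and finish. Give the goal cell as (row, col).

I use maze.sense(dir: east), yielding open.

Invoking stack.push(x: east), : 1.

I invoke maze.move(dir: east), — result: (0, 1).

Now I run maze.sense(dir: east), and observe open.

Now I run stack.push(x: east), and get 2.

Invoking maze.move(dir: east), and see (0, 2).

Then maze.sense(dir: east), : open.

I use stack.push(x: east), and get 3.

I try maze.move(dir: east), and see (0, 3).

I call maze.sense(dir: east), and get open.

Using stack.push(x: east), and get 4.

Now I run maze.move(dir: east), and observe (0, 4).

I use maze.sense(dir: south), and see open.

I try stack.push(x: south), → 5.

Now I run maze.move(dir: south), and see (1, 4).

I invoke maze.sense(dir: west), and get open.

Now I run stack.push(x: west), giving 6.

I call maze.move(dir: west), and observe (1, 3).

I run maze.sense(dir: west), giving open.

I try stack.push(x: west), giving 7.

Calling maze.move(dir: west), which returns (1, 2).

I run maze.sense(dir: west), → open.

I run stack.push(x: west), giving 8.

I invoke maze.move(dir: west), which returns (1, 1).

I call maze.sense(dir: west), — result: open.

I call stack.push(x: west), giving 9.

I invoke maze.move(dir: west), and see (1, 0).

Next I call maze.sense(dir: south), and get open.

I run stack.push(x: south), : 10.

I use maze.move(dir: south), and observe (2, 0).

Then maze.sense(dir: east), — result: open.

Then stack.push(x: east), yielding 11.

I use maze.move(dir: east), and get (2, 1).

Then maze.sense(dir: east), which returns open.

Using stack.push(x: east), yielding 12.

Invoking maze.move(dir: east), — result: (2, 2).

I call maze.sense(dir: east), and get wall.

I invoke maze.sense(dir: south), and see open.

Then stack.push(x: south), and get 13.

I invoke maze.move(dir: south), and observe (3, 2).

I try maze.sense(dir: west), — result: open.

I run stack.push(x: west), yielding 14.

Then maze.move(dir: west), and see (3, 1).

Next I call maze.sense(dir: west), and see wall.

I run maze.sense(dir: south), and see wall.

Next I call stack.pop(), and get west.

Now I run maze.move(dir: east), and see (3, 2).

Invoking maze.sense(dir: east), which returns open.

Now I run stack.push(x: east), and observe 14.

I try maze.move(dir: east), yielding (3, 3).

I try maze.sense(dir: east), : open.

I use stack.push(x: east), which returns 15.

I run maze.move(dir: east), and see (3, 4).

I run maze.sense(dir: north), yielding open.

I use stack.push(x: north), — result: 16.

I call maze.move(dir: north), which returns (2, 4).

Now I run stack.pop, and get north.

Invoking maze.move(dir: south), and see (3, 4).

I invoke maze.sense(dir: south), yielding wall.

I invoke stack.pop(), and see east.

I use maze.move(dir: west), → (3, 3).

Next I call maze.sense(dir: south), yielding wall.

I use stack.pop(), : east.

I try maze.move(dir: west), : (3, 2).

Using maze.sense(dir: south), yielding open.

I try stack.push(x: south), and observe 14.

Next I call maze.move(dir: south), — result: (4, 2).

Then maze.sense(dir: south), — result: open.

I run stack.push(x: south), and get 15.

I invoke maze.move(dir: south), yielding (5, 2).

Then maze.sense(dir: west), yielding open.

Using stack.push(x: west), and see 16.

I invoke maze.move(dir: west), → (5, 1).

Calling maze.sense(dir: west), which returns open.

Using stack.push(x: west), and get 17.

I invoke maze.move(dir: west), → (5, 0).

Now I run maze.sense(dir: north), : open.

Using stack.push(x: north), and observe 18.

Invoking maze.move(dir: north), — result: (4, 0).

I use stack.pop(), and observe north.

I use maze.move(dir: south), : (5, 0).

Now I run maze.sense(dir: south), and observe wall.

Then stack.pop(), and observe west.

Next I call maze.move(dir: east), → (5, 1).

Then maze.sense(dir: south), and get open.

Then stack.push(x: south), yielding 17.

Then maze.move(dir: south), : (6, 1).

I run maze.sense(dir: east), giving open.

I call stack.push(x: east), and observe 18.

I run maze.move(dir: east), giving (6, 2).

I invoke maze.sense(dir: east), yielding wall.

I run maze.sense(dir: south), → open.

Invoking stack.push(x: south), → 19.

I run maze.move(dir: south), — result: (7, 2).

Now I run maze.sense(dir: west), which returns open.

Calling stack.push(x: west), yielding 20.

Calling maze.move(dir: west), : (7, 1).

Using maze.sense(dir: west), and see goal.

I call maze.move(dir: west), giving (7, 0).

Answer: (7, 0)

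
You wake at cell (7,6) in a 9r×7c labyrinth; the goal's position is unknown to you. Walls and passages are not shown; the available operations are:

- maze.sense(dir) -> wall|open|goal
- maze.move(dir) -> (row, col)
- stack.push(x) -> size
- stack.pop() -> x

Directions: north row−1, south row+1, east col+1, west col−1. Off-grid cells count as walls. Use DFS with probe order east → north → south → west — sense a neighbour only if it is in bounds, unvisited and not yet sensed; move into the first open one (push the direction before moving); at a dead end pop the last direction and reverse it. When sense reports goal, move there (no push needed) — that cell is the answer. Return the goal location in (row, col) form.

Action: maze.sense[dir=north]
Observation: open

Action: stack.push[x=north]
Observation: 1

Action: maze.move[dir=north]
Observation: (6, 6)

Action: maze.sense[dir=north]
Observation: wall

Action: maze.sense[dir=west]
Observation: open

Action: stack.push[x=west]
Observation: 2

Action: maze.move[dir=west]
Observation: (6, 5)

Action: maze.sense[dir=north]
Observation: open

Action: stack.push[x=north]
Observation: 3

Action: maze.move[dir=north]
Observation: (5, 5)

Action: maze.sense[dir=north]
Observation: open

Action: stack.push[x=north]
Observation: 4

Action: maze.move[dir=north]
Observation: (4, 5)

Action: maze.sense[dir=east]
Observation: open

Action: stack.push[x=east]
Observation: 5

Action: maze.move[dir=east]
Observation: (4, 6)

Action: maze.sense[dir=north]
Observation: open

Action: stack.push[x=north]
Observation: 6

Action: maze.move[dir=north]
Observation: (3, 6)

Action: maze.sense[dir=north]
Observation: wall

Action: maze.sense[dir=west]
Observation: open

Action: stack.push[x=west]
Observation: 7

Action: maze.move[dir=west]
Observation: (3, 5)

Action: maze.sense[dir=north]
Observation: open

Action: stack.push[x=north]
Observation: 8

Action: maze.move[dir=north]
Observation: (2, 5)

Action: maze.sense[dir=north]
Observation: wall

Action: maze.sense[dir=west]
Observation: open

Action: stack.push[x=west]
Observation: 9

Action: maze.move[dir=west]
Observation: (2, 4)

Action: maze.sense[dir=north]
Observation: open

Action: stack.push[x=north]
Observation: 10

Action: maze.move[dir=north]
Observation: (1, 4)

Action: maze.sense[dir=north]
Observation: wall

Action: maze.sense[dir=west]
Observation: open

Action: stack.push[x=west]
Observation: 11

Action: maze.move[dir=west]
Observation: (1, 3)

Action: maze.sense[dir=north]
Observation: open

Action: stack.push[x=north]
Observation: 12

Action: maze.move[dir=north]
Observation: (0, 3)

Action: maze.sense[dir=west]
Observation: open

Action: stack.push[x=west]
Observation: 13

Action: maze.move[dir=west]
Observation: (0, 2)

Action: maze.sense[dir=south]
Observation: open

Action: stack.push[x=south]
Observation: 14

Action: maze.move[dir=south]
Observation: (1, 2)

Action: maze.sense[dir=south]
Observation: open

Action: stack.push[x=south]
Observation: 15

Action: maze.move[dir=south]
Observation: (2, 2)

Action: maze.sense[dir=east]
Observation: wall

Action: maze.sense[dir=south]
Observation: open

Action: stack.push[x=south]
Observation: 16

Action: maze.move[dir=south]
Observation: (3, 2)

Action: maze.sense[dir=east]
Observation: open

Action: stack.push[x=east]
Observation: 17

Action: maze.move[dir=east]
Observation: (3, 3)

Action: maze.sense[dir=east]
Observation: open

Action: stack.push[x=east]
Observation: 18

Action: maze.move[dir=east]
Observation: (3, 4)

Action: maze.sense[dir=south]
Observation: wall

Action: stack.pop[]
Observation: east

Action: maze.move[dir=west]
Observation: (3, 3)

Action: maze.sense[dir=south]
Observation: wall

Action: stack.pop[]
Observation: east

Action: maze.move[dir=west]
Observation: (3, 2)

Action: maze.sense[dir=south]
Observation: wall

Action: maze.sense[dir=west]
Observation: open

Action: stack.push[x=west]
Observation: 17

Action: maze.move[dir=west]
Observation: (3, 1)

Action: maze.sense[dir=north]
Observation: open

Action: stack.push[x=north]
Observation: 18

Action: maze.move[dir=north]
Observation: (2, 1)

Action: maze.sense[dir=north]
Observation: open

Action: stack.push[x=north]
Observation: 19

Action: maze.move[dir=north]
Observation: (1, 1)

Action: maze.sense[dir=north]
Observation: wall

Action: maze.sense[dir=west]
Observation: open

Action: stack.push[x=west]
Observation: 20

Action: maze.move[dir=west]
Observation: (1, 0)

Action: maze.sense[dir=north]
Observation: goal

Action: maze.move[dir=north]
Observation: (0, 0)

Answer: (0, 0)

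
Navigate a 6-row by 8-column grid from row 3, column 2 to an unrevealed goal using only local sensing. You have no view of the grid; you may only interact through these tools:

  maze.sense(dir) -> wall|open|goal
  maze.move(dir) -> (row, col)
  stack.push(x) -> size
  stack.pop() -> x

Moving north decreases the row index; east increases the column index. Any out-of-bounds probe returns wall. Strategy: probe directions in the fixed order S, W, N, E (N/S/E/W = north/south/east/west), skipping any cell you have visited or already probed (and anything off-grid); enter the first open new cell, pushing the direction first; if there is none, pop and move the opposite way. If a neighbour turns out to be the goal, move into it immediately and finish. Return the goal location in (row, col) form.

% sense dir→south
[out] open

% push x→south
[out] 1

% move dir→south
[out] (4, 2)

% sense dir→south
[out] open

% push x→south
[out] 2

% move dir→south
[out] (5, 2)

% sense dir→west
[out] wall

% sense dir→east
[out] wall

% pop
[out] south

% move dir→north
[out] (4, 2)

% sense dir→west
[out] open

% push x→west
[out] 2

% move dir→west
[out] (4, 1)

% sense dir→west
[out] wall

% sense dir→north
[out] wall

% pop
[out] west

% move dir→east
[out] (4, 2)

% sense dir→east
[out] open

% push x→east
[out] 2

% move dir→east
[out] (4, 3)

% sense dir→north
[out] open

% push x→north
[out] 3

% move dir→north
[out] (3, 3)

% sense dir→north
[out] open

% push x→north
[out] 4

% move dir→north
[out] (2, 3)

% sense dir→west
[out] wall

% sense dir→north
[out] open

% push x→north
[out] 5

% move dir→north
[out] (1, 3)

% sense dir→west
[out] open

% push x→west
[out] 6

% move dir→west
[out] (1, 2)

% sense dir→west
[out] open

% push x→west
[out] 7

% move dir→west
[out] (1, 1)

% sense dir→south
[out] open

% push x→south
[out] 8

% move dir→south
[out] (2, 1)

% sense dir→west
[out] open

% push x→west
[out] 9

% move dir→west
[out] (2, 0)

% sense dir→south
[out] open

% push x→south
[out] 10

% move dir→south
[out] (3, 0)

% pop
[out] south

% move dir→north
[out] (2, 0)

% sense dir→north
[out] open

% push x→north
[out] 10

% move dir→north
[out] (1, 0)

% sense dir→north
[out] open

% push x→north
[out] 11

% move dir→north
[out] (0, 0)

% sense dir→east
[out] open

% push x→east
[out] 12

% move dir→east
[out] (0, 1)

% sense dir→east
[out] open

% push x→east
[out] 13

% move dir→east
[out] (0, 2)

% sense dir→east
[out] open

% push x→east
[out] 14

% move dir→east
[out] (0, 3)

% sense dir→east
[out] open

% push x→east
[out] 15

% move dir→east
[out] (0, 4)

% sense dir→south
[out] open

% push x→south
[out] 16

% move dir→south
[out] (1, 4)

% sense dir→south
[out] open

% push x→south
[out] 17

% move dir→south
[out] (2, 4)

% sense dir→south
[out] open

% push x→south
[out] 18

% move dir→south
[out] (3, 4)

% sense dir→south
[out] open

% push x→south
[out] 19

% move dir→south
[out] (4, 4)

% sense dir→south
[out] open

% push x→south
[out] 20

% move dir→south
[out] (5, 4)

% sense dir→east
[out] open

% push x→east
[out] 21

% move dir→east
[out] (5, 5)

% sense dir→north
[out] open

% push x→north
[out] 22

% move dir→north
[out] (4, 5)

% sense dir→north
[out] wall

% sense dir→east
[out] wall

% pop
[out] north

% move dir→south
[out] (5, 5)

% sense dir→east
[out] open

% push x→east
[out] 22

% move dir→east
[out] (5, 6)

% sense dir→east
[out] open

% push x→east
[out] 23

% move dir→east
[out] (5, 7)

% sense dir→north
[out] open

% push x→north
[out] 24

% move dir→north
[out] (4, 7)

% sense dir→north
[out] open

% push x→north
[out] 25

% move dir→north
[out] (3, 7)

% sense dir→west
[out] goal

% move dir→west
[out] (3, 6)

Answer: (3, 6)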